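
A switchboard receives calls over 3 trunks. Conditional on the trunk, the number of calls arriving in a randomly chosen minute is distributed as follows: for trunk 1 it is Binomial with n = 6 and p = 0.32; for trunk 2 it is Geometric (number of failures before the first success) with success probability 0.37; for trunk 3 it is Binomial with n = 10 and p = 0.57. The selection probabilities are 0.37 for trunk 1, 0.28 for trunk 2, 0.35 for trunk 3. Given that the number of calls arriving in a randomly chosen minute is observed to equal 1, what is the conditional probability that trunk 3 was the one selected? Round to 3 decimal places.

0.006

Likelihoods P(X=1 | ·): 1: 0.279155; 2: 0.2331; 3: 0.00286478.
Posterior ∝ prior × likelihood. Numerator for 3: 0.35·0.00286478 = 0.00100267.
Normalizing constant: 0.37·0.279155 + 0.28·0.2331 + 0.35·0.00286478 = 0.169558.
P(3 | observation) = 0.00100267 / 0.169558 = 0.00591344.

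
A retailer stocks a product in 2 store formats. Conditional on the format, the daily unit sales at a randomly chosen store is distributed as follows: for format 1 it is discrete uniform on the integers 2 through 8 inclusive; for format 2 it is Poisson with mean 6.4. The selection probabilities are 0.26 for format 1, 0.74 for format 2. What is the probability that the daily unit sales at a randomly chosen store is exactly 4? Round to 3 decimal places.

0.123

Conditional on each format, P(X = 4): 1: 0.142857; 2: 0.116151.
By total probability, P(X = 4) = 0.26·0.142857 + 0.74·0.116151 = 0.123095.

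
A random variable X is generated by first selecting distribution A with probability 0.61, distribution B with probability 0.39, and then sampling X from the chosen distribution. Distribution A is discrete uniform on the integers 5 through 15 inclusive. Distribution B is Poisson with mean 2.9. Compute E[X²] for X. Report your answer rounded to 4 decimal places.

71.5109

For each component E[X²] = Var + (mean)², giving A: 110; B: 11.31.
Overall E[X²] = 0.61·110 + 0.39·11.31 = 71.5109.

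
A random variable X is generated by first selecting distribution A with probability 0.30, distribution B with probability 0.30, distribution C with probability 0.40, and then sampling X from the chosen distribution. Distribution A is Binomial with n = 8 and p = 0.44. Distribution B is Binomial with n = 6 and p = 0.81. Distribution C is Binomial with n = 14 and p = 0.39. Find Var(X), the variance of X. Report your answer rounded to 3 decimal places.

Per component, A: μ=3.52, E[X²]=14.3616; B: μ=4.86, E[X²]=24.543; C: μ=5.46, E[X²]=33.1422.
E[X] = 0.3·3.52 + 0.3·4.86 + 0.4·5.46 = 4.698.
E[X²] = 0.3·14.3616 + 0.3·24.543 + 0.4·33.1422 = 24.9283.
Var(X) = E[X²] − (E[X])² = 24.9283 − 22.0712 = 2.85706.

2.857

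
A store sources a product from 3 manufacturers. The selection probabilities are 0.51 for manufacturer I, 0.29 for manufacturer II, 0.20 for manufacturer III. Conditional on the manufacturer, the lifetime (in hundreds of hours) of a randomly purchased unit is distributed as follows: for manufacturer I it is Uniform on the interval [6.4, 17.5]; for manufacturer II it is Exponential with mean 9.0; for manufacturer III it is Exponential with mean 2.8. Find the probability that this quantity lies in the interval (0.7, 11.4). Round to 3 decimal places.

Conditional on each manufacturer, P(0.7 < X < 11.4): I: 0.45045; II: 0.643401; III: 0.761748.
By total probability, P(0.7 < X < 11.4) = 0.51·0.45045 + 0.29·0.643401 + 0.2·0.761748 = 0.568665.

0.569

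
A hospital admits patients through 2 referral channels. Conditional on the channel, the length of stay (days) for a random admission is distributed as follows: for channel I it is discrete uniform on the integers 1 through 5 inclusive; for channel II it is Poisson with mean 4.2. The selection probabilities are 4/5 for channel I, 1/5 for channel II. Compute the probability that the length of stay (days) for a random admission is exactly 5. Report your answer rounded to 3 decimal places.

0.193

Conditional on each channel, P(X = 5): I: 0.2; II: 0.163316.
By total probability, P(X = 5) = 0.8·0.2 + 0.2·0.163316 = 0.192663.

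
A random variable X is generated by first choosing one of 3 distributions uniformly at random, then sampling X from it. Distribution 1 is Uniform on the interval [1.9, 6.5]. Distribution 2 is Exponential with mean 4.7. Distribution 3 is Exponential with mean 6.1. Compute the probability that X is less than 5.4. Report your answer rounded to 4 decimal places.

0.6771

Conditional on each component, P(X < 5.4): 1: 0.76087; 2: 0.683026; 3: 0.587387.
By total probability, P(X < 5.4) = 0.333333·0.76087 + 0.333333·0.683026 + 0.333333·0.587387 = 0.677094.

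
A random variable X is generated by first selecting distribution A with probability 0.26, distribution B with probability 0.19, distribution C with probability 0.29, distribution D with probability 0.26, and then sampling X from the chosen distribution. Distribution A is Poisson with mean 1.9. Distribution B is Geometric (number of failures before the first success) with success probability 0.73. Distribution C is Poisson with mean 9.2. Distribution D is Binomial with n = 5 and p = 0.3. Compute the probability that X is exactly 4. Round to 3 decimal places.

Conditional on each component, P(X = 4): A: 0.0812164; B: 0.00387952; C: 0.03016; D: 0.02835.
By total probability, P(X = 4) = 0.26·0.0812164 + 0.19·0.00387952 + 0.29·0.03016 + 0.26·0.02835 = 0.0379708.

0.038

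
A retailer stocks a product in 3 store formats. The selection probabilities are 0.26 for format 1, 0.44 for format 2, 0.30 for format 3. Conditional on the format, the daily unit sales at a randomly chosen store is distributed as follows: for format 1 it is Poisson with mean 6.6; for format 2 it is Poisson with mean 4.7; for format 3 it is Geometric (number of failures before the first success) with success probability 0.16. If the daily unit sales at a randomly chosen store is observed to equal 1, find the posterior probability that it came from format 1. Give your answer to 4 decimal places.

Likelihoods P(X=1 | ·): 1: 0.00897843; 2: 0.0427478; 3: 0.1344.
Posterior ∝ prior × likelihood. Numerator for 1: 0.26·0.00897843 = 0.00233439.
Normalizing constant: 0.26·0.00897843 + 0.44·0.0427478 + 0.3·0.1344 = 0.0614634.
P(1 | observation) = 0.00233439 / 0.0614634 = 0.0379802.

0.0380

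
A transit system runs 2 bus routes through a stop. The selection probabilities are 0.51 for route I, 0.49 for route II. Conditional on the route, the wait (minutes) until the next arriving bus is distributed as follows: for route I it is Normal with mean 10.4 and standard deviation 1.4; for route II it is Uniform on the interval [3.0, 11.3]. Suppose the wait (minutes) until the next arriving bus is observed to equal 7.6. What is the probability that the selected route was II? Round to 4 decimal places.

Likelihoods f(7.6 | ·): I: 0.038565; II: 0.120482.
Posterior ∝ prior × likelihood. Numerator for II: 0.49·0.120482 = 0.0590361.
Normalizing constant: 0.51·0.038565 + 0.49·0.120482 = 0.0787043.
P(II | observation) = 0.0590361 / 0.0787043 = 0.750101.

0.7501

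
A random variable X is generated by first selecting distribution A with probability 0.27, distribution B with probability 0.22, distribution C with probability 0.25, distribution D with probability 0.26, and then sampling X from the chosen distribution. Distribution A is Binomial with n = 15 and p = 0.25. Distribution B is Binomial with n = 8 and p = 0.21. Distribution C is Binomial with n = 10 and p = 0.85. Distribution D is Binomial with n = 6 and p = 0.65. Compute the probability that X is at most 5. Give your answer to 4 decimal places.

Conditional on each component, P(X ≤ 5): A: 0.851632; B: 0.998384; C: 0.00987409; D: 0.924581.
By total probability, P(X ≤ 5) = 0.27·0.851632 + 0.22·0.998384 + 0.25·0.00987409 + 0.26·0.924581 = 0.692445.

0.6924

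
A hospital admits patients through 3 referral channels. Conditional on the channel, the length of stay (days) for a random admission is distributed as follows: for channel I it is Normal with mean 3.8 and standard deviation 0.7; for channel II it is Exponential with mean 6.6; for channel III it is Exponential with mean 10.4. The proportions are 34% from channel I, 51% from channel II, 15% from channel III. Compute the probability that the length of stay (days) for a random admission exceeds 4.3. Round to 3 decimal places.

Conditional on each channel, P(X > 4.3): I: 0.237525; II: 0.521255; III: 0.661357.
By total probability, P(X > 4.3) = 0.34·0.237525 + 0.51·0.521255 + 0.15·0.661357 = 0.445802.

0.446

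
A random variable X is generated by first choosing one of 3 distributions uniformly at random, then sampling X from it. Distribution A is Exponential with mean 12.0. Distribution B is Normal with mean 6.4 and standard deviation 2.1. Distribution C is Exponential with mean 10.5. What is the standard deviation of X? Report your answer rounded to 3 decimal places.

Per component, A: μ=12, E[X²]=288; B: μ=6.4, E[X²]=45.37; C: μ=10.5, E[X²]=220.5.
E[X] = 0.333333·12 + 0.333333·6.4 + 0.333333·10.5 = 9.63333.
E[X²] = 0.333333·288 + 0.333333·45.37 + 0.333333·220.5 = 184.623.
Var(X) = E[X²] − (E[X])² = 184.623 − 92.8011 = 91.8222.
SD(X) = √91.8222 = 9.58239.

9.582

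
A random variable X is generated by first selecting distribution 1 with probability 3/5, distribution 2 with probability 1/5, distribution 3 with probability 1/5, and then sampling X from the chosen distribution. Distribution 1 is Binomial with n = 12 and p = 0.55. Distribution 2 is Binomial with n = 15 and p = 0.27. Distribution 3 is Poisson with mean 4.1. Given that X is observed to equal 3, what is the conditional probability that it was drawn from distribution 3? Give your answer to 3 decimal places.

0.398

Likelihoods P(X=3 | ·): 1: 0.0276964; 2: 0.205105; 3: 0.190368.
Posterior ∝ prior × likelihood. Numerator for 3: 0.2·0.190368 = 0.0380735.
Normalizing constant: 0.6·0.0276964 + 0.2·0.205105 + 0.2·0.190368 = 0.0957124.
P(3 | observation) = 0.0380735 / 0.0957124 = 0.397791.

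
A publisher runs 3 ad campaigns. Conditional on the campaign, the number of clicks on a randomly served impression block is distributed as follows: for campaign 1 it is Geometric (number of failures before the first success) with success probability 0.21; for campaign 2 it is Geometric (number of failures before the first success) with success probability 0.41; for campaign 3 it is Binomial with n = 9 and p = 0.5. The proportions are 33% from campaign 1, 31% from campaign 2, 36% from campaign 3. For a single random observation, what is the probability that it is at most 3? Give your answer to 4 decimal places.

0.5653

Conditional on each campaign, P(X ≤ 3): 1: 0.610499; 2: 0.878826; 3: 0.253906.
By total probability, P(X ≤ 3) = 0.33·0.610499 + 0.31·0.878826 + 0.36·0.253906 = 0.565307.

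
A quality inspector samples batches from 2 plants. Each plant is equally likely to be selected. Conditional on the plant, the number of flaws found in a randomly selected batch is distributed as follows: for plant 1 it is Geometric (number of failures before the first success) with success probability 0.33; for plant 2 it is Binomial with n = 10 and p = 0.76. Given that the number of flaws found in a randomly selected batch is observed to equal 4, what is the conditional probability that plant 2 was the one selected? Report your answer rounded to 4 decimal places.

0.1676

Likelihoods P(X=4 | ·): 1: 0.0664987; 2: 0.0133888.
Posterior ∝ prior × likelihood. Numerator for 2: 0.5·0.0133888 = 0.00669439.
Normalizing constant: 0.5·0.0664987 + 0.5·0.0133888 = 0.0399437.
P(2 | observation) = 0.00669439 / 0.0399437 = 0.167596.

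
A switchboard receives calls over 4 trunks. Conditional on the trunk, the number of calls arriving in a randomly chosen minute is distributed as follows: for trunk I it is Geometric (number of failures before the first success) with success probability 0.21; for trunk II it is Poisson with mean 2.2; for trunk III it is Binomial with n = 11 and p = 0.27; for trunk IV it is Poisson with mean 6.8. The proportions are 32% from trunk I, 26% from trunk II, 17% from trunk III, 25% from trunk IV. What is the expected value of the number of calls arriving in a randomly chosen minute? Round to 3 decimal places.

Component means — I: 3.7619; II: 2.2; III: 2.97; IV: 6.8.
E[X] = 0.32·3.7619 + 0.26·2.2 + 0.17·2.97 + 0.25·6.8 = 3.98071.

3.981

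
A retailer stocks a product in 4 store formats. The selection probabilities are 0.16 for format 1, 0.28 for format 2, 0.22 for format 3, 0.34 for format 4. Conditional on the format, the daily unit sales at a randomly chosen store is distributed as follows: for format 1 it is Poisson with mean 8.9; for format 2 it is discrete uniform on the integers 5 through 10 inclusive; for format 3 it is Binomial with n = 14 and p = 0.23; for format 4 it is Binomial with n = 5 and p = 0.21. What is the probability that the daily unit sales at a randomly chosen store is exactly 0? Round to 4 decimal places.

0.1103

Conditional on each format, P(X = 0): 1: 0.000136389; 2: 0; 3: 0.0257555; 4: 0.307706.
By total probability, P(X = 0) = 0.16·0.000136389 + 0.28·0 + 0.22·0.0257555 + 0.34·0.307706 = 0.110308.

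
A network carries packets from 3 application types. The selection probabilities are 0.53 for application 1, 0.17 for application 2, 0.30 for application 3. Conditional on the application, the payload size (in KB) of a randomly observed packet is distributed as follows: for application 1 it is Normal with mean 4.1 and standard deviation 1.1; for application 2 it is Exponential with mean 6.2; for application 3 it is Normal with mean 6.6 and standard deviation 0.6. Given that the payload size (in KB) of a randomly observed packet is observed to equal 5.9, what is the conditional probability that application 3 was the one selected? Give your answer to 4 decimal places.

Likelihoods f(5.9 | ·): 1: 0.0950748; 2: 0.0622771; 3: 0.336664.
Posterior ∝ prior × likelihood. Numerator for 3: 0.3·0.336664 = 0.100999.
Normalizing constant: 0.53·0.0950748 + 0.17·0.0622771 + 0.3·0.336664 = 0.161976.
P(3 | observation) = 0.100999 / 0.161976 = 0.623545.

0.6235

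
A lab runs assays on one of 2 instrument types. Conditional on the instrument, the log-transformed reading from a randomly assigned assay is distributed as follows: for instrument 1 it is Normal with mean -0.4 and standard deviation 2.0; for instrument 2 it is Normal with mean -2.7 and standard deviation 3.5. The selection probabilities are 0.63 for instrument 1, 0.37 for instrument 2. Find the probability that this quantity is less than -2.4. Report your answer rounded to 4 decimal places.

Conditional on each instrument, P(X < -2.4): 1: 0.158655; 2: 0.534153.
By total probability, P(X < -2.4) = 0.63·0.158655 + 0.37·0.534153 = 0.29759.

0.2976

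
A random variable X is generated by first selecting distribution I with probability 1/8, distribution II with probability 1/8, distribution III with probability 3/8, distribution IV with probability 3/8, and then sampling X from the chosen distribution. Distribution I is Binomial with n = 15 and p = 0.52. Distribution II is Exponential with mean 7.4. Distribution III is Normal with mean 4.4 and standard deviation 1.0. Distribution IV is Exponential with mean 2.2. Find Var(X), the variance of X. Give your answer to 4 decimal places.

Per component, I: μ=7.8, E[X²]=64.584; II: μ=7.4, E[X²]=109.52; III: μ=4.4, E[X²]=20.36; IV: μ=2.2, E[X²]=9.68.
E[X] = 0.125·7.8 + 0.125·7.4 + 0.375·4.4 + 0.375·2.2 = 4.375.
E[X²] = 0.125·64.584 + 0.125·109.52 + 0.375·20.36 + 0.375·9.68 = 33.028.
Var(X) = E[X²] − (E[X])² = 33.028 − 19.1406 = 13.8874.

13.8874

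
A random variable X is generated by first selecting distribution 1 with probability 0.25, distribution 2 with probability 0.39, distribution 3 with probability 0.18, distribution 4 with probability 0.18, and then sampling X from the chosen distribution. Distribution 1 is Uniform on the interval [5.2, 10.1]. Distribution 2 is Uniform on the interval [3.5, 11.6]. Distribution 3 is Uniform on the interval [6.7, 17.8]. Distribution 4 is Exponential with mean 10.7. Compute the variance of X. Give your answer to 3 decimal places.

Per component, 1: μ=7.65, E[X²]=60.5233; 2: μ=7.55, E[X²]=62.47; 3: μ=12.25, E[X²]=160.33; 4: μ=10.7, E[X²]=228.98.
E[X] = 0.25·7.65 + 0.39·7.55 + 0.18·12.25 + 0.18·10.7 = 8.988.
E[X²] = 0.25·60.5233 + 0.39·62.47 + 0.18·160.33 + 0.18·228.98 = 109.57.
Var(X) = E[X²] − (E[X])² = 109.57 − 80.7841 = 28.7858.

28.786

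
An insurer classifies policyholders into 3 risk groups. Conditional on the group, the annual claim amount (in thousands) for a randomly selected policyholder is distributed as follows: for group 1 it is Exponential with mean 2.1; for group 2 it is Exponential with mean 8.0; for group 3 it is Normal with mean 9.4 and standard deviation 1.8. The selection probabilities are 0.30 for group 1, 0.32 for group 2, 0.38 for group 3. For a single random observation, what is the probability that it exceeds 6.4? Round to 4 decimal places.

Conditional on each group, P(X > 6.4): 1: 0.0474718; 2: 0.449329; 3: 0.95221.
By total probability, P(X > 6.4) = 0.3·0.0474718 + 0.32·0.449329 + 0.38·0.95221 = 0.519866.

0.5199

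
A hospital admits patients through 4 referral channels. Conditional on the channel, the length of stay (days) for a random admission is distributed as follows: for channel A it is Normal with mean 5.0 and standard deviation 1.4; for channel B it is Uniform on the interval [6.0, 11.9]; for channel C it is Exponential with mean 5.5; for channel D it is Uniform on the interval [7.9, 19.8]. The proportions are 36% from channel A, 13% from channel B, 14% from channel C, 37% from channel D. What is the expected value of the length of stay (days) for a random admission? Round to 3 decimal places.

Component means — A: 5; B: 8.95; C: 5.5; D: 13.85.
E[X] = 0.36·5 + 0.13·8.95 + 0.14·5.5 + 0.37·13.85 = 8.858.

8.858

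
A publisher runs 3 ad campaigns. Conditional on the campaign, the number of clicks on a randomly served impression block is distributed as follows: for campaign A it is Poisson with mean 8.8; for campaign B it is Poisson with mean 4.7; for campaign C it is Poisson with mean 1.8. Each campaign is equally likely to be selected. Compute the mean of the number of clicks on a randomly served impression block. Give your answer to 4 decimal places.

Component means — A: 8.8; B: 4.7; C: 1.8.
E[X] = 0.333333·8.8 + 0.333333·4.7 + 0.333333·1.8 = 5.1.

5.1000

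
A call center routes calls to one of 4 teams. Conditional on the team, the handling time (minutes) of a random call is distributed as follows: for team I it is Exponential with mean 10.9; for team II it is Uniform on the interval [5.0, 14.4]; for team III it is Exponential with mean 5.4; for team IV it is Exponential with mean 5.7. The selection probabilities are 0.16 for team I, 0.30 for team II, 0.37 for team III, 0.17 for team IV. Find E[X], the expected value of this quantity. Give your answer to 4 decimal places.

7.6210

Component means — I: 10.9; II: 9.7; III: 5.4; IV: 5.7.
E[X] = 0.16·10.9 + 0.3·9.7 + 0.37·5.4 + 0.17·5.7 = 7.621.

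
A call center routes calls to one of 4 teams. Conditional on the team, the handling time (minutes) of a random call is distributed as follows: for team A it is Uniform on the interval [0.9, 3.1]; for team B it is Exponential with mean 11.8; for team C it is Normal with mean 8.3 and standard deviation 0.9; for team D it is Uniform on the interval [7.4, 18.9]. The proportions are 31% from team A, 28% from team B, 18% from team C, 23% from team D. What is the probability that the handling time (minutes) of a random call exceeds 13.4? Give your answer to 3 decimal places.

Conditional on each team, P(X > 13.4): A: 0; B: 0.321232; C: 7.28011e-09; D: 0.478261.
By total probability, P(X > 13.4) = 0.31·0 + 0.28·0.321232 + 0.18·7.28011e-09 + 0.23·0.478261 = 0.199945.

0.200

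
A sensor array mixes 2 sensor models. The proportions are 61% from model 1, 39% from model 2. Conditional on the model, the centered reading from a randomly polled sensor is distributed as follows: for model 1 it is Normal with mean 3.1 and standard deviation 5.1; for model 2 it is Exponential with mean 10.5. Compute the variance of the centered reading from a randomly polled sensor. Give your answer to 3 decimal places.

71.891

Per component, 1: μ=3.1, E[X²]=35.62; 2: μ=10.5, E[X²]=220.5.
E[X] = 0.61·3.1 + 0.39·10.5 = 5.986.
E[X²] = 0.61·35.62 + 0.39·220.5 = 107.723.
Var(X) = E[X²] − (E[X])² = 107.723 − 35.8322 = 71.891.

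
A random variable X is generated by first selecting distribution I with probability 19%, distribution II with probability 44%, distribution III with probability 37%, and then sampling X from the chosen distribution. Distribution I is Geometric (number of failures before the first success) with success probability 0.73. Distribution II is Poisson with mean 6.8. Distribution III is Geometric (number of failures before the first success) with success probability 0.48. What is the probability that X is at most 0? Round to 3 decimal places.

Conditional on each component, P(X ≤ 0): I: 0.73; II: 0.00111378; III: 0.48.
By total probability, P(X ≤ 0) = 0.19·0.73 + 0.44·0.00111378 + 0.37·0.48 = 0.31679.

0.317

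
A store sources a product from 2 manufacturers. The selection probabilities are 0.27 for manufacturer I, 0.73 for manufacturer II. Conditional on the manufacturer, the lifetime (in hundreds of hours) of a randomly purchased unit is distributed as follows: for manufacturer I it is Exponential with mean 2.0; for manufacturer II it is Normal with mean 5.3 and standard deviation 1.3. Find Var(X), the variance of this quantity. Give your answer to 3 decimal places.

4.460

Per component, I: μ=2, E[X²]=8; II: μ=5.3, E[X²]=29.78.
E[X] = 0.27·2 + 0.73·5.3 = 4.409.
E[X²] = 0.27·8 + 0.73·29.78 = 23.8994.
Var(X) = E[X²] − (E[X])² = 23.8994 − 19.4393 = 4.46012.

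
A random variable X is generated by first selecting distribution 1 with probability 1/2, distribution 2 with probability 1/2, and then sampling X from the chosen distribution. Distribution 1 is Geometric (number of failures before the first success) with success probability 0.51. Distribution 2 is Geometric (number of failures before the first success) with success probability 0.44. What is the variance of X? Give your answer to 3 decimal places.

Per component, 1: μ=0.960784, E[X²]=2.807; 2: μ=1.27273, E[X²]=4.5124.
E[X] = 0.5·0.960784 + 0.5·1.27273 = 1.11676.
E[X²] = 0.5·2.807 + 0.5·4.5124 = 3.6597.
Var(X) = E[X²] − (E[X])² = 3.6597 − 1.24714 = 2.41255.

2.413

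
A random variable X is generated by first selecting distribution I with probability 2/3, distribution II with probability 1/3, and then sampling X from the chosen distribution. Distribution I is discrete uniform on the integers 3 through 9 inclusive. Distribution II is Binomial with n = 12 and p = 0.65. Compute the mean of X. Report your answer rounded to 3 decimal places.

6.600

Component means — I: 6; II: 7.8.
E[X] = 0.666667·6 + 0.333333·7.8 = 6.6.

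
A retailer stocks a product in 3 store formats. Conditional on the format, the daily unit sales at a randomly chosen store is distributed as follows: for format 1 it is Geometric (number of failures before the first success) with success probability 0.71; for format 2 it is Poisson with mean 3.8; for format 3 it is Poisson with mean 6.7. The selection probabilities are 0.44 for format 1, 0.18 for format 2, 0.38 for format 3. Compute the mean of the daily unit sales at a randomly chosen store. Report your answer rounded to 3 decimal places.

Component means — 1: 0.408451; 2: 3.8; 3: 6.7.
E[X] = 0.44·0.408451 + 0.18·3.8 + 0.38·6.7 = 3.40972.

3.410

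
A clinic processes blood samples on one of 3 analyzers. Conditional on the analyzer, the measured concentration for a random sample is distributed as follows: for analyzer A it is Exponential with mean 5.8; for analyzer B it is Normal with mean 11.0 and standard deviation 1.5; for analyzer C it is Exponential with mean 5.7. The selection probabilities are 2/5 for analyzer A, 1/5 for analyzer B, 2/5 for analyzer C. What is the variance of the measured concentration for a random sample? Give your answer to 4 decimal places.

31.3140

Per component, A: μ=5.8, E[X²]=67.28; B: μ=11, E[X²]=123.25; C: μ=5.7, E[X²]=64.98.
E[X] = 0.4·5.8 + 0.2·11 + 0.4·5.7 = 6.8.
E[X²] = 0.4·67.28 + 0.2·123.25 + 0.4·64.98 = 77.554.
Var(X) = E[X²] − (E[X])² = 77.554 − 46.24 = 31.314.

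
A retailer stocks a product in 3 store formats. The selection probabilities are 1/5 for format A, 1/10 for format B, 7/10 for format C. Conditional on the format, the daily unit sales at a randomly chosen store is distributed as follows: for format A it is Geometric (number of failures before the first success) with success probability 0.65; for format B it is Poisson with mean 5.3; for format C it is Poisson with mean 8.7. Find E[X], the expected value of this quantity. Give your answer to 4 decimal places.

6.7277

Component means — A: 0.538462; B: 5.3; C: 8.7.
E[X] = 0.2·0.538462 + 0.1·5.3 + 0.7·8.7 = 6.72769.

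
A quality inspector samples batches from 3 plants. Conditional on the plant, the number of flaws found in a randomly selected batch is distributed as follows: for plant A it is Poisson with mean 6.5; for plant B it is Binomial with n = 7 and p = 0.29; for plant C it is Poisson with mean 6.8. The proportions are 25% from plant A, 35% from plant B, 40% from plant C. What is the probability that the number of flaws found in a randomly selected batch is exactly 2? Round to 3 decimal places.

Conditional on each plant, P(X = 2): A: 0.0317602; B: 0.318645; C: 0.0257505.
By total probability, P(X = 2) = 0.25·0.0317602 + 0.35·0.318645 + 0.4·0.0257505 = 0.129766.

0.130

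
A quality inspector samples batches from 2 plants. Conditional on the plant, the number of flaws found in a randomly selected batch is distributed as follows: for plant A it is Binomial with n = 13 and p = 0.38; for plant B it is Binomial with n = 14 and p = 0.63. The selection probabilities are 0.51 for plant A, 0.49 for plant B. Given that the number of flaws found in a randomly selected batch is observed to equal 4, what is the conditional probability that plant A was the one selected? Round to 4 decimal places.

0.9652

Likelihoods P(X=4 | ·): A: 0.201821; B: 0.00758252.
Posterior ∝ prior × likelihood. Numerator for A: 0.51·0.201821 = 0.102929.
Normalizing constant: 0.51·0.201821 + 0.49·0.00758252 = 0.106644.
P(A | observation) = 0.102929 / 0.106644 = 0.96516.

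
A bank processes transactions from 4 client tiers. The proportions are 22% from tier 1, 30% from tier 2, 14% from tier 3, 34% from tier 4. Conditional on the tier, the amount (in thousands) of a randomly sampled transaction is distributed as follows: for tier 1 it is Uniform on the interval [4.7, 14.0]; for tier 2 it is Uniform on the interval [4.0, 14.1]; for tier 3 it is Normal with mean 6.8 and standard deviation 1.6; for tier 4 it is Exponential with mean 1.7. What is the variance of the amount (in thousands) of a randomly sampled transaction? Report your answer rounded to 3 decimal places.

Per component, 1: μ=9.35, E[X²]=94.63; 2: μ=9.05, E[X²]=90.4033; 3: μ=6.8, E[X²]=48.8; 4: μ=1.7, E[X²]=5.78.
E[X] = 0.22·9.35 + 0.3·9.05 + 0.14·6.8 + 0.34·1.7 = 6.302.
E[X²] = 0.22·94.63 + 0.3·90.4033 + 0.14·48.8 + 0.34·5.78 = 56.7368.
Var(X) = E[X²] − (E[X])² = 56.7368 − 39.7152 = 17.0216.

17.022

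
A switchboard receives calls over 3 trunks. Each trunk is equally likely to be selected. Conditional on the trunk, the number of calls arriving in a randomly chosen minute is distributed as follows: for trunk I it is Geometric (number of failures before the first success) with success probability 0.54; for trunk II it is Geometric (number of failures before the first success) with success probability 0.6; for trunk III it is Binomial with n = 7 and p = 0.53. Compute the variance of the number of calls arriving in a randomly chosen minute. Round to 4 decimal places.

Per component, I: μ=0.851852, E[X²]=2.30316; II: μ=0.666667, E[X²]=1.55556; III: μ=3.71, E[X²]=15.5078.
E[X] = 0.333333·0.851852 + 0.333333·0.666667 + 0.333333·3.71 = 1.74284.
E[X²] = 0.333333·2.30316 + 0.333333·1.55556 + 0.333333·15.5078 = 6.4555.
Var(X) = E[X²] − (E[X])² = 6.4555 − 3.03749 = 3.41801.

3.4180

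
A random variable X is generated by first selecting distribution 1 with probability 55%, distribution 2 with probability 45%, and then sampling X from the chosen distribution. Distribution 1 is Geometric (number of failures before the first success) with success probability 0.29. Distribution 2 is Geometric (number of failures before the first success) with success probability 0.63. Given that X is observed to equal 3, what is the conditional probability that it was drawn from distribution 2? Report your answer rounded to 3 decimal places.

0.201

Likelihoods P(X=3 | ·): 1: 0.103794; 2: 0.0319114.
Posterior ∝ prior × likelihood. Numerator for 2: 0.45·0.0319114 = 0.0143601.
Normalizing constant: 0.55·0.103794 + 0.45·0.0319114 = 0.0714469.
P(2 | observation) = 0.0143601 / 0.0714469 = 0.20099.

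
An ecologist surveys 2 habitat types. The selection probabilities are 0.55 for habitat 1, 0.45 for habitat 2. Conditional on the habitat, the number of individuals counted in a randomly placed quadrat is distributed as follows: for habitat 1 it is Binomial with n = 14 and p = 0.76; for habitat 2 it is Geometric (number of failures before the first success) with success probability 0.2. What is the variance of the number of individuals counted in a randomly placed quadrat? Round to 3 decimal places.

21.317

Per component, 1: μ=10.64, E[X²]=115.763; 2: μ=4, E[X²]=36.
E[X] = 0.55·10.64 + 0.45·4 = 7.652.
E[X²] = 0.55·115.763 + 0.45·36 = 79.8698.
Var(X) = E[X²] − (E[X])² = 79.8698 − 58.5531 = 21.3167.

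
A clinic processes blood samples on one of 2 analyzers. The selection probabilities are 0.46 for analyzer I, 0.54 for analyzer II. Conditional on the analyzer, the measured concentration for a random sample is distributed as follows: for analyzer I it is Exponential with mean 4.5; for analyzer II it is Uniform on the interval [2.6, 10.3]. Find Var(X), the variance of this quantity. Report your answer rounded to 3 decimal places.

Per component, I: μ=4.5, E[X²]=40.5; II: μ=6.45, E[X²]=46.5433.
E[X] = 0.46·4.5 + 0.54·6.45 = 5.553.
E[X²] = 0.46·40.5 + 0.54·46.5433 = 43.7634.
Var(X) = E[X²] − (E[X])² = 43.7634 − 30.8358 = 12.9276.

12.928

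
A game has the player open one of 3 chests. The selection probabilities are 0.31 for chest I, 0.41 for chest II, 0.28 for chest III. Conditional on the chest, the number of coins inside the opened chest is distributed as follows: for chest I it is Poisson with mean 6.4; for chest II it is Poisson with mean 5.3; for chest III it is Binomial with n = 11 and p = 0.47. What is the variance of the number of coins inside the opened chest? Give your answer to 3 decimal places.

Per component, I: μ=6.4, E[X²]=47.36; II: μ=5.3, E[X²]=33.39; III: μ=5.17, E[X²]=29.469.
E[X] = 0.31·6.4 + 0.41·5.3 + 0.28·5.17 = 5.6046.
E[X²] = 0.31·47.36 + 0.41·33.39 + 0.28·29.469 = 36.6228.
Var(X) = E[X²] − (E[X])² = 36.6228 − 31.4115 = 5.21128.

5.211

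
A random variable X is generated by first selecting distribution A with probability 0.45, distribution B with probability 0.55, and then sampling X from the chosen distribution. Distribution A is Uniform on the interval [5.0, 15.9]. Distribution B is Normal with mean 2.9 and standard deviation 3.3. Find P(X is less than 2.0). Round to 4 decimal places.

Conditional on each component, P(X < 2.0): A: 0; B: 0.392531.
By total probability, P(X < 2.0) = 0.45·0 + 0.55·0.392531 = 0.215892.

0.2159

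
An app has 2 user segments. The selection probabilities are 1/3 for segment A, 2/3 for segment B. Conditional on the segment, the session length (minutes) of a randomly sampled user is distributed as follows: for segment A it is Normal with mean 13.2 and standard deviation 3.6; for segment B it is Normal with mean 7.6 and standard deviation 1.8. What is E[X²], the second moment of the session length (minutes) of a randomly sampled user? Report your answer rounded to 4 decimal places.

For each component E[X²] = Var + (mean)², giving A: 187.2; B: 61.
Overall E[X²] = 0.333333·187.2 + 0.666667·61 = 103.067.

103.0667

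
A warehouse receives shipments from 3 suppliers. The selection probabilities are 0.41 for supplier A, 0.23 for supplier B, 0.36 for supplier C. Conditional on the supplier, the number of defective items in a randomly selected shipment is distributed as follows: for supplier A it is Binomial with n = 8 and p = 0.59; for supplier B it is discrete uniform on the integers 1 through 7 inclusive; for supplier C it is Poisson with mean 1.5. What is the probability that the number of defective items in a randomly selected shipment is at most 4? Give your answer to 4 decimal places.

Conditional on each supplier, P(X ≤ 4): A: 0.429223; B: 0.571429; C: 0.981424.
By total probability, P(X ≤ 4) = 0.41·0.429223 + 0.23·0.571429 + 0.36·0.981424 = 0.660723.

0.6607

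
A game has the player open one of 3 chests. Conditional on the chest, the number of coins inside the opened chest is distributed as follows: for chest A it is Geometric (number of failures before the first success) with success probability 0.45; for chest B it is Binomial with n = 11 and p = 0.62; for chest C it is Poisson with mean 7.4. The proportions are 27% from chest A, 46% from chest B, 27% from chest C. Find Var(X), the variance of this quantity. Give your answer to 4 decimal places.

Per component, A: μ=1.22222, E[X²]=4.20988; B: μ=6.82, E[X²]=49.104; C: μ=7.4, E[X²]=62.16.
E[X] = 0.27·1.22222 + 0.46·6.82 + 0.27·7.4 = 5.4652.
E[X²] = 0.27·4.20988 + 0.46·49.104 + 0.27·62.16 = 40.5077.
Var(X) = E[X²] − (E[X])² = 40.5077 − 29.8684 = 10.6393.

10.6393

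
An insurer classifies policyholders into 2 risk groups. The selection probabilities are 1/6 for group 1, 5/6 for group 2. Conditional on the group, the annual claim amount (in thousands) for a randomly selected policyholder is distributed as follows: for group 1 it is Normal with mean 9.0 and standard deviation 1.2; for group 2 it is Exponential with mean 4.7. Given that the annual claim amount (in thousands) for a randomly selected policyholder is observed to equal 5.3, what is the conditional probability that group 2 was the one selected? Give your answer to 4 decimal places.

0.9917

Likelihoods f(5.3 | ·): 1: 0.0028663; 2: 0.0688915.
Posterior ∝ prior × likelihood. Numerator for 2: 0.833333·0.0688915 = 0.0574096.
Normalizing constant: 0.166667·0.0028663 + 0.833333·0.0688915 = 0.0578873.
P(2 | observation) = 0.0574096 / 0.0578873 = 0.991747.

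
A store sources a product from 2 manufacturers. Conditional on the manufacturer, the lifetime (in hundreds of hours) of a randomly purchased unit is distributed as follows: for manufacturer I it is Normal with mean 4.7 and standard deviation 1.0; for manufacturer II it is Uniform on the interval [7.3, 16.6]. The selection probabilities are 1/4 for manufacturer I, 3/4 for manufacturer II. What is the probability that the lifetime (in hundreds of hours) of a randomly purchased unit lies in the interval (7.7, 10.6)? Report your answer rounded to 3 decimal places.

0.234

Conditional on each manufacturer, P(7.7 < X < 10.6): I: 0.0013499; II: 0.311828.
By total probability, P(7.7 < X < 10.6) = 0.25·0.0013499 + 0.75·0.311828 = 0.234208.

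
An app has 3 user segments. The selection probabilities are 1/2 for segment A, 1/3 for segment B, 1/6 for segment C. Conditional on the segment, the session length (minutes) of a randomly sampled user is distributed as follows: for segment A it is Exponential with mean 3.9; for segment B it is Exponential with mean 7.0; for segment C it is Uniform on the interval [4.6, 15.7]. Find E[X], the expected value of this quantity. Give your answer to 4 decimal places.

Component means — A: 3.9; B: 7; C: 10.15.
E[X] = 0.5·3.9 + 0.333333·7 + 0.166667·10.15 = 5.975.

5.9750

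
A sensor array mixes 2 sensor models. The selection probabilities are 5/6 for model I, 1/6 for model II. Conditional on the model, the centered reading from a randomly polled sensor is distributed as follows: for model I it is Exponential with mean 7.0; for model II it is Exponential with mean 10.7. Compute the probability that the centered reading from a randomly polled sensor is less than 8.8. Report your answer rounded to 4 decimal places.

Conditional on each model, P(X < 8.8): I: 0.715534; II: 0.560637.
By total probability, P(X < 8.8) = 0.833333·0.715534 + 0.166667·0.560637 = 0.689718.

0.6897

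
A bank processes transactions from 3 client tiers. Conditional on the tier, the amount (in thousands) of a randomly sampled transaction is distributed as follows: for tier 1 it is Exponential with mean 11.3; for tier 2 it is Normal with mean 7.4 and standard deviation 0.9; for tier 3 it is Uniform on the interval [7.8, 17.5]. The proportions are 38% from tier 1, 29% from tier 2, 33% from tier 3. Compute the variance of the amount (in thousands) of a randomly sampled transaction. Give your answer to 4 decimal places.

55.8870

Per component, 1: μ=11.3, E[X²]=255.38; 2: μ=7.4, E[X²]=55.57; 3: μ=12.65, E[X²]=167.863.
E[X] = 0.38·11.3 + 0.29·7.4 + 0.33·12.65 = 10.6145.
E[X²] = 0.38·255.38 + 0.29·55.57 + 0.33·167.863 = 168.555.
Var(X) = E[X²] − (E[X])² = 168.555 − 112.668 = 55.887.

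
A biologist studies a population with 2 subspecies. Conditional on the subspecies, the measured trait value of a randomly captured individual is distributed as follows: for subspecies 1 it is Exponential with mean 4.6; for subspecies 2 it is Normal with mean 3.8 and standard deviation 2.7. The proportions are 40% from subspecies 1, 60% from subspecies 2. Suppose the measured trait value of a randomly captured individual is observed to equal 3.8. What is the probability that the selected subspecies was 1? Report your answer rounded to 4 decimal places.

0.3004

Likelihoods f(3.8 | ·): 1: 0.095165; 2: 0.147756.
Posterior ∝ prior × likelihood. Numerator for 1: 0.4·0.095165 = 0.038066.
Normalizing constant: 0.4·0.095165 + 0.6·0.147756 = 0.12672.
P(1 | observation) = 0.038066 / 0.12672 = 0.300395.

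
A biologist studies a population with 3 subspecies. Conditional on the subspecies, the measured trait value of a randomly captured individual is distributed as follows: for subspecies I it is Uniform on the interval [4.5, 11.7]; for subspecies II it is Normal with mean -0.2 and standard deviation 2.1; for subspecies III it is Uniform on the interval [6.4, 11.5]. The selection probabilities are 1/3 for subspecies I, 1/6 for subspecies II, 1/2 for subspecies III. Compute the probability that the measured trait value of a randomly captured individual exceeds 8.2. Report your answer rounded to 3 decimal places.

Conditional on each subspecies, P(X > 8.2): I: 0.486111; II: 3.16712e-05; III: 0.647059.
By total probability, P(X > 8.2) = 0.333333·0.486111 + 0.166667·3.16712e-05 + 0.5·0.647059 = 0.485572.

0.486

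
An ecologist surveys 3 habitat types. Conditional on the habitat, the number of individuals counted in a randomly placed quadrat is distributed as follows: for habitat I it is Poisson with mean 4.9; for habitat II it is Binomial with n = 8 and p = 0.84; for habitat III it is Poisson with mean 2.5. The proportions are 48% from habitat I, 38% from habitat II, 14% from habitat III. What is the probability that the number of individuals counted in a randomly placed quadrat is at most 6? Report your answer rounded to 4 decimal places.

Conditional on each habitat, P(X ≤ 6): I: 0.776655; II: 0.374408; III: 0.985813.
By total probability, P(X ≤ 6) = 0.48·0.776655 + 0.38·0.374408 + 0.14·0.985813 = 0.653083.

0.6531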